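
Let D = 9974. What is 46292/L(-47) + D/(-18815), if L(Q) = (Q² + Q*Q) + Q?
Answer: 827387626/82240365 ≈ 10.061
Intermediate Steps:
L(Q) = Q + 2*Q² (L(Q) = (Q² + Q²) + Q = 2*Q² + Q = Q + 2*Q²)
46292/L(-47) + D/(-18815) = 46292/((-47*(1 + 2*(-47)))) + 9974/(-18815) = 46292/((-47*(1 - 94))) + 9974*(-1/18815) = 46292/((-47*(-93))) - 9974/18815 = 46292/4371 - 9974/18815 = 827387626/82240365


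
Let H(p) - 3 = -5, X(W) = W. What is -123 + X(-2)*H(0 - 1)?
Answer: -119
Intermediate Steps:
H(p) = -2 (H(p) = 3 - 5 = -2)
-123 + X(-2)*H(0 - 1) = -123 - 2*(-2) = -123 + 4 = -119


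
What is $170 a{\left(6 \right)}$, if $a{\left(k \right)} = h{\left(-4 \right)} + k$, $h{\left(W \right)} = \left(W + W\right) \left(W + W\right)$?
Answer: $11900$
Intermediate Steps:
$h{\left(W \right)} = 4 W^{2}$ ($h{\left(W \right)} = 2 W 2 W = 4 W^{2}$)
$a{\left(k \right)} = 64 + k$ ($a{\left(k \right)} = 4 \left(-4\right)^{2} + k = 4 \cdot 16 + k = 64 + k$)
$170 a{\left(6 \right)} = 170 \left(64 + 6\right) = 170 \cdot 70 = 11900$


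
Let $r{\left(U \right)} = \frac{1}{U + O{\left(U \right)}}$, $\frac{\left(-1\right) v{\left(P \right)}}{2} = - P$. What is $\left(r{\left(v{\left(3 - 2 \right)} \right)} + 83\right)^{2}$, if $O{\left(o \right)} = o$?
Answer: $\frac{110889}{16} \approx 6930.6$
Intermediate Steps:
$v{\left(P \right)} = 2 P$ ($v{\left(P \right)} = - 2 \left(- P\right) = 2 P$)
$r{\left(U \right)} = \frac{1}{2 U}$ ($r{\left(U \right)} = \frac{1}{U + U} = \frac{1}{2 U}$)
$\left(r{\left(v{\left(3 - 2 \right)} \right)} + 83\right)^{2} = \left(\frac{1}{2 \cdot 2 \left(3 - 2\right)} + 83\right)^{2} = \left(\frac{1}{2 \cdot 2 \cdot 1} + 83\right)^{2} = \left(\frac{1}{2 \cdot 2} + 83\right)^{2} = \left(\frac{1}{2} \cdot \frac{1}{2} + 83\right)^{2} = \left(\frac{1}{4} + 83\right)^{2} = \left(\frac{333}{4}\right)^{2} = \frac{110889}{16}$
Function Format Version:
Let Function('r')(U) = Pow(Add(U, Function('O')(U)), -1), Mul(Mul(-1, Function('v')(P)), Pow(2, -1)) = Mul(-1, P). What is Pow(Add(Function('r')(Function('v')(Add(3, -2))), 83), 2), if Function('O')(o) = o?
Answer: Rational(110889, 16) ≈ 6930.6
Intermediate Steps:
Function('v')(P) = Mul(2, P) (Function('v')(P) = Mul(-2, Mul(-1, P)) = Mul(2, P))
Function('r')(U) = Mul(Rational(1, 2), Pow(U, -1)) (Function('r')(U) = Pow(Add(U, U), -1) = Pow(Mul(2, U), -1) = Mul(Rational(1, 2), Pow(U, -1)))
Pow(Add(Function('r')(Function('v')(Add(3, -2))), 83), 2) = Pow(Add(Mul(Rational(1, 2), Pow(Mul(2, Add(3, -2)), -1)), 83), 2) = Pow(Add(Mul(Rational(1, 2), Pow(Mul(2, 1), -1)), 83), 2) = Pow(Add(Mul(Rational(1, 2), Pow(2, -1)), 83), 2) = Pow(Add(Mul(Rational(1, 2), Rational(1, 2)), 83), 2) = Pow(Add(Rational(1, 4), 83), 2) = Pow(Rational(333, 4), 2) = Rational(110889, 16)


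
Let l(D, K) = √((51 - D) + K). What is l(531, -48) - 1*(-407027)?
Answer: 407027 + 4*I*√33 ≈ 4.0703e+5 + 22.978*I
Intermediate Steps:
l(D, K) = √(51 + K - D)
l(531, -48) - 1*(-407027) = √(51 - 48 - 1*531) - 1*(-407027) = √(51 - 48 - 531) + 407027 = √(-528) + 407027 = 4*I*√33 + 407027 = 407027 + 4*I*√33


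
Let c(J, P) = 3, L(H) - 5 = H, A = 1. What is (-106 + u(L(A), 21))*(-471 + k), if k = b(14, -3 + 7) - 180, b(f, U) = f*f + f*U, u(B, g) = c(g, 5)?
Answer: 41097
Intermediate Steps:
L(H) = 5 + H
u(B, g) = 3
b(f, U) = f² + U*f
k = 72 (k = 14*((-3 + 7) + 14) - 180 = 14*(4 + 14) - 180 = 14*18 - 180 = 252 - 180 = 72)
(-106 + u(L(A), 21))*(-471 + k) = (-106 + 3)*(-471 + 72) = -103*(-399) = 41097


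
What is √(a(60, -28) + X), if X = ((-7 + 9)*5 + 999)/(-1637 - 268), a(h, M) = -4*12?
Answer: I*√176115345/1905 ≈ 6.9663*I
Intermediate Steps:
a(h, M) = -48
X = -1009/1905 (X = (2*5 + 999)/(-1905) = (10 + 999)*(-1/1905) = 1009*(-1/1905) = -1009/1905 ≈ -0.52966)
√(a(60, -28) + X) = √(-48 - 1009/1905) = √(-92449/1905) = I*√176115345/1905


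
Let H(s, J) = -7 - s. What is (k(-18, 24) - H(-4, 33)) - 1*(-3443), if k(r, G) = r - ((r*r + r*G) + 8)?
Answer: 3528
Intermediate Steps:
k(r, G) = -8 + r - r² - G*r (k(r, G) = r - ((r² + G*r) + 8) = r - (8 + r² + G*r) = r + (-8 - r² - G*r) = -8 + r - r² - G*r)
(k(-18, 24) - H(-4, 33)) - 1*(-3443) = ((-8 - 18 - 1*(-18)² - 1*24*(-18)) - (-7 - 1*(-4))) - 1*(-3443) = ((-8 - 18 - 1*324 + 432) - (-7 + 4)) + 3443 = ((-8 - 18 - 324 + 432) - 1*(-3)) + 3443 = (82 + 3) + 3443 = 85 + 3443 = 3528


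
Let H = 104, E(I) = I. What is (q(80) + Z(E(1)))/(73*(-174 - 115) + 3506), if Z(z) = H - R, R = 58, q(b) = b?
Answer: -18/2513 ≈ -0.0071627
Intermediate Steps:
Z(z) = 46 (Z(z) = 104 - 1*58 = 104 - 58 = 46)
(q(80) + Z(E(1)))/(73*(-174 - 115) + 3506) = (80 + 46)/(73*(-174 - 115) + 3506) = 126/(73*(-289) + 3506) = 126/(-21097 + 3506) = 126/(-17591) = 126*(-1/17591) = -18/2513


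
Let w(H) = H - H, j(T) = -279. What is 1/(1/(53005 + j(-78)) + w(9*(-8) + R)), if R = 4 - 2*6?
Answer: 52726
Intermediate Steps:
R = -8 (R = 4 - 12 = -8)
w(H) = 0
1/(1/(53005 + j(-78)) + w(9*(-8) + R)) = 1/(1/(53005 - 279) + 0) = 1/(1/52726 + 0) = 1/(1/52726) = 52726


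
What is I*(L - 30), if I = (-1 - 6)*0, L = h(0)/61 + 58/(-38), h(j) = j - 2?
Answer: 0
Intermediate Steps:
h(j) = -2 + j
L = -1807/1159 (L = (-2 + 0)/61 + 58/(-38) = -2*1/61 + 58*(-1/38) = -2/61 - 29/19 = -1807/1159 ≈ -1.5591)
I = 0 (I = -7*0 = 0)
I*(L - 30) = 0*(-1807/1159 - 30) = 0*(-36577/1159) = 0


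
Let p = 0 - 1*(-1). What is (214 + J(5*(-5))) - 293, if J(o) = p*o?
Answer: -104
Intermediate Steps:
p = 1 (p = 0 + 1 = 1)
J(o) = o (J(o) = 1*o = o)
(214 + J(5*(-5))) - 293 = (214 + 5*(-5)) - 293 = (214 - 25) - 293 = 189 - 293 = -104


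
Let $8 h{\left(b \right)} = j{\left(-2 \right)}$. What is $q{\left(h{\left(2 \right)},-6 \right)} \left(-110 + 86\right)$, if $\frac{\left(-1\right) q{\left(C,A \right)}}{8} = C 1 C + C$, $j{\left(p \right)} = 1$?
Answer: $27$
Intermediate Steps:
$h{\left(b \right)} = \frac{1}{8}$ ($h{\left(b \right)} = \frac{1}{8} \cdot 1 = \frac{1}{8}$)
$q{\left(C,A \right)} = - 8 C - 8 C^{2}$ ($q{\left(C,A \right)} = - 8 \left(C 1 C + C\right) = - 8 \left(C C + C\right) = - 8 \left(C^{2} + C\right) = - 8 \left(C + C^{2}\right) = - 8 C - 8 C^{2}$)
$q{\left(h{\left(2 \right)},-6 \right)} \left(-110 + 86\right) = \left(-8\right) \frac{1}{8} \left(1 + \frac{1}{8}\right) \left(-110 + 86\right) = \left(-8\right) \frac{1}{8} \cdot \frac{9}{8} \left(-24\right) = \left(- \frac{9}{8}\right) \left(-24\right) = 27$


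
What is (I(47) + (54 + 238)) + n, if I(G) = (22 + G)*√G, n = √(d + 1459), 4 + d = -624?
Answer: 292 + √831 + 69*√47 ≈ 793.87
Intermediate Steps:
d = -628 (d = -4 - 624 = -628)
n = √831 (n = √(-628 + 1459) = √831 ≈ 28.827)
I(G) = √G*(22 + G)
(I(47) + (54 + 238)) + n = (√47*(22 + 47) + (54 + 238)) + √831 = (√47*69 + 292) + √831 = (69*√47 + 292) + √831 = (292 + 69*√47) + √831 = 292 + √831 + 69*√47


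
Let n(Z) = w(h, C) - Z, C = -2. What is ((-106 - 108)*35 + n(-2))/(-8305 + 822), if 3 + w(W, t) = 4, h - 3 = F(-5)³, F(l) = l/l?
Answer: 7487/7483 ≈ 1.0005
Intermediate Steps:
F(l) = 1
h = 4 (h = 3 + 1³ = 3 + 1 = 4)
w(W, t) = 1 (w(W, t) = -3 + 4 = 1)
n(Z) = 1 - Z
((-106 - 108)*35 + n(-2))/(-8305 + 822) = ((-106 - 108)*35 + (1 - 1*(-2)))/(-8305 + 822) = (-214*35 + (1 + 2))/(-7483) = (-7490 + 3)*(-1/7483) = -7487*(-1/7483) = 7487/7483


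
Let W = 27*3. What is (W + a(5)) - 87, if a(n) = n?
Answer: -1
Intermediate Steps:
W = 81
(W + a(5)) - 87 = (81 + 5) - 87 = 86 - 87 = -1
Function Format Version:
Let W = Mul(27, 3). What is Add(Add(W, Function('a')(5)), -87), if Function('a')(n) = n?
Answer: -1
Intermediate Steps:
W = 81
Add(Add(W, Function('a')(5)), -87) = Add(Add(81, 5), -87) = Add(86, -87) = -1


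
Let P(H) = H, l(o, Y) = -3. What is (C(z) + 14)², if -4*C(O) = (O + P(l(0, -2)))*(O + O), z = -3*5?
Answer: 14641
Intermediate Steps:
z = -15
C(O) = -O*(-3 + O)/2 (C(O) = -(O - 3)*(O + O)/4 = -(-3 + O)*2*O/4 = -O*(-3 + O)/2)
(C(z) + 14)² = ((½)*(-15)*(3 - 1*(-15)) + 14)² = ((½)*(-15)*(3 + 15) + 14)² = ((½)*(-15)*18 + 14)² = (-135 + 14)² = (-121)² = 14641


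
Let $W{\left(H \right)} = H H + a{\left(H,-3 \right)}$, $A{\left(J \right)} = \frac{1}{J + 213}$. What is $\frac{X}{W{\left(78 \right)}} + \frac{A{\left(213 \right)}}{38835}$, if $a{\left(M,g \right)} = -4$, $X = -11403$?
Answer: $- \frac{3772958381}{2011715136} \approx -1.8755$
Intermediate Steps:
$A{\left(J \right)} = \frac{1}{213 + J}$
$W{\left(H \right)} = -4 + H^{2}$ ($W{\left(H \right)} = H H - 4 = H^{2} - 4 = -4 + H^{2}$)
$\frac{X}{W{\left(78 \right)}} + \frac{A{\left(213 \right)}}{38835} = - \frac{11403}{-4 + 78^{2}} + \frac{1}{\left(213 + 213\right) 38835} = - \frac{11403}{-4 + 6084} + \frac{1}{426} \cdot \frac{1}{38835} = - \frac{11403}{6080} + \frac{1}{426} \cdot \frac{1}{38835} = \left(-11403\right) \frac{1}{6080} + \frac{1}{16543710} = - \frac{11403}{6080} + \frac{1}{16543710} = - \frac{3772958381}{2011715136}$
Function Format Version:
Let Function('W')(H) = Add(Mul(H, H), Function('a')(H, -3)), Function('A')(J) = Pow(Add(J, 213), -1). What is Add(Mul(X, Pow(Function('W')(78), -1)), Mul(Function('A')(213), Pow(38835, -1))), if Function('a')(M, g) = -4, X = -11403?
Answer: Rational(-3772958381, 2011715136) ≈ -1.8755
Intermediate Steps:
Function('A')(J) = Pow(Add(213, J), -1)
Function('W')(H) = Add(-4, Pow(H, 2)) (Function('W')(H) = Add(Mul(H, H), -4) = Add(Pow(H, 2), -4) = Add(-4, Pow(H, 2)))
Add(Mul(X, Pow(Function('W')(78), -1)), Mul(Function('A')(213), Pow(38835, -1))) = Add(Mul(-11403, Pow(Add(-4, Pow(78, 2)), -1)), Mul(Pow(Add(213, 213), -1), Pow(38835, -1))) = Add(Mul(-11403, Pow(Add(-4, 6084), -1)), Mul(Pow(426, -1), Rational(1, 38835))) = Add(Mul(-11403, Pow(6080, -1)), Mul(Rational(1, 426), Rational(1, 38835))) = Add(Mul(-11403, Rational(1, 6080)), Rational(1, 16543710)) = Add(Rational(-11403, 6080), Rational(1, 16543710)) = Rational(-3772958381, 2011715136)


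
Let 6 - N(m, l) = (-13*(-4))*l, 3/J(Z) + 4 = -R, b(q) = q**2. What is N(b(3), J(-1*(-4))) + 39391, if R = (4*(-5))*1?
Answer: 157549/4 ≈ 39387.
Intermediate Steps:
R = -20 (R = -20*1 = -20)
J(Z) = 3/16 (J(Z) = 3/(-4 - 1*(-20)) = 3/(-4 + 20) = 3/16)
N(m, l) = 6 - 52*l (N(m, l) = 6 - (-13*(-4))*l = 6 - 52*l)
N(b(3), J(-1*(-4))) + 39391 = (6 - 52*3/16) + 39391 = (6 - 39/4) + 39391 = -15/4 + 39391 = 157549/4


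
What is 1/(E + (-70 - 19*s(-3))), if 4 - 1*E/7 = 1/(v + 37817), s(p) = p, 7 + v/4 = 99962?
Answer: 437637/6564548 ≈ 0.066667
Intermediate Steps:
v = 399820 (v = -28 + 4*99962 = -28 + 399848 = 399820)
E = 12253829/437637 (E = 28 - 7/(399820 + 37817) = 28 - 7/437637 = 12253829/437637 ≈ 28.000)
1/(E + (-70 - 19*s(-3))) = 1/(12253829/437637 + (-70 - 19*(-3))) = 1/(12253829/437637 + (-70 + 57)) = 1/(12253829/437637 - 13) = 1/(6564548/437637) = 437637/6564548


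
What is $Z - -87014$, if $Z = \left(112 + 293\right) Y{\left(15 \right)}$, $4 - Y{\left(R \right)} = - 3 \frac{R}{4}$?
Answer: $\frac{372761}{4} \approx 93190.0$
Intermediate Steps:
$Y{\left(R \right)} = 4 + \frac{3 R}{4}$ ($Y{\left(R \right)} = 4 - - 3 \frac{R}{4} = 4 - - \frac{3 R}{4} = 4 + \frac{3 R}{4}$)
$Z = \frac{24705}{4}$ ($Z = \left(112 + 293\right) \left(4 + \frac{3}{4} \cdot 15\right) = 405 \left(4 + \frac{45}{4}\right) = 405 \cdot \frac{61}{4} = \frac{24705}{4} \approx 6176.3$)
$Z - -87014 = \frac{24705}{4} - -87014 = \frac{24705}{4} + 87014 = \frac{372761}{4}$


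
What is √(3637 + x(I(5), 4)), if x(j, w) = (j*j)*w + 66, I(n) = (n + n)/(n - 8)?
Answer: √33727/3 ≈ 61.216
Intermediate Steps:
I(n) = 2*n/(-8 + n) (I(n) = (2*n)/(-8 + n) = 2*n/(-8 + n))
x(j, w) = 66 + w*j² (x(j, w) = j²*w + 66 = w*j² + 66 = 66 + w*j²)
√(3637 + x(I(5), 4)) = √(3637 + (66 + 4*(2*5/(-8 + 5))²)) = √(3637 + (66 + 4*(2*5/(-3))²)) = √(3637 + (66 + 4*(2*5*(-⅓))²)) = √(3637 + (66 + 4*(-10/3)²)) = √(3637 + (66 + 4*(100/9))) = √(3637 + (66 + 400/9)) = √(3637 + 994/9) = √(33727/9) = √33727/3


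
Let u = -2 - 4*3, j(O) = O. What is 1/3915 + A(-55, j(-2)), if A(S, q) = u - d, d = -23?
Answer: 35236/3915 ≈ 9.0003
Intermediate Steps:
u = -14 (u = -2 - 12 = -14)
A(S, q) = 9 (A(S, q) = -14 - 1*(-23) = -14 + 23 = 9)
1/3915 + A(-55, j(-2)) = 1/3915 + 9 = 35236/3915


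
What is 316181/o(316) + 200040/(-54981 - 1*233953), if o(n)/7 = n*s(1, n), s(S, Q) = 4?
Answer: 44792743567/1278244016 ≈ 35.042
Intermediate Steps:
o(n) = 28*n (o(n) = 7*(n*4) = 7*(4*n) = 28*n)
316181/o(316) + 200040/(-54981 - 1*233953) = 316181/((28*316)) + 200040/(-54981 - 1*233953) = 316181/8848 + 200040/(-54981 - 233953) = 316181*(1/8848) + 200040/(-288934) = 316181/8848 + 200040*(-1/288934) = 316181/8848 - 100020/144467 = 44792743567/1278244016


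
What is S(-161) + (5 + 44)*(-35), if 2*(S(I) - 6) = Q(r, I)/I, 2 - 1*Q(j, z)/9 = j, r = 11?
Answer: -550217/322 ≈ -1708.7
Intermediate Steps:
Q(j, z) = 18 - 9*j
S(I) = 6 - 81/(2*I) (S(I) = 6 + ((18 - 9*11)/I)/2 = 6 + ((18 - 99)/I)/2 = 6 + (-81/I)/2 = 6 - 81/(2*I))
S(-161) + (5 + 44)*(-35) = (6 - 81/2/(-161)) + (5 + 44)*(-35) = (6 - 81/2*(-1/161)) + 49*(-35) = (6 + 81/322) - 1715 = 2013/322 - 1715 = -550217/322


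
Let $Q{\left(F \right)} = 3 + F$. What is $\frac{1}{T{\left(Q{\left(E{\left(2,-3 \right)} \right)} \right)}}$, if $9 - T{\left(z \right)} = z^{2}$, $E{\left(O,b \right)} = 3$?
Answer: $- \frac{1}{27} \approx -0.037037$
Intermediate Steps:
$T{\left(z \right)} = 9 - z^{2}$
$\frac{1}{T{\left(Q{\left(E{\left(2,-3 \right)} \right)} \right)}} = \frac{1}{9 - \left(3 + 3\right)^{2}} = \frac{1}{9 - 6^{2}} = \frac{1}{9 - 36} = \frac{1}{-27} = - \frac{1}{27}$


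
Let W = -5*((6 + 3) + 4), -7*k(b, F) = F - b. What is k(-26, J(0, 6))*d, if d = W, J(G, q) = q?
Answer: 2080/7 ≈ 297.14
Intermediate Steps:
k(b, F) = -F/7 + b/7 (k(b, F) = -(F - b)/7 = -F/7 + b/7)
W = -65 (W = -5*(9 + 4) = -5*13 = -65)
d = -65
k(-26, J(0, 6))*d = (-⅐*6 + (⅐)*(-26))*(-65) = (-6/7 - 26/7)*(-65) = -32/7*(-65) = 2080/7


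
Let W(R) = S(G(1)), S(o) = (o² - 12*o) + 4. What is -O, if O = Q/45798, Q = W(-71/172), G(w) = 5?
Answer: 31/45798 ≈ 0.00067689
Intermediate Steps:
S(o) = 4 + o² - 12*o
W(R) = -31 (W(R) = 4 + 5² - 12*5 = 4 + 25 - 60 = -31)
Q = -31
O = -31/45798 ≈ -0.00067689
-O = -1*(-31/45798) = 31/45798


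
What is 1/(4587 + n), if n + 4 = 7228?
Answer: 1/11811 ≈ 8.4667e-5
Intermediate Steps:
n = 7224 (n = -4 + 7228 = 7224)
1/(4587 + n) = 1/(4587 + 7224) = 1/11811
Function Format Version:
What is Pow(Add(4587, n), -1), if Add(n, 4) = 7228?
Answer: Rational(1, 11811) ≈ 8.4667e-5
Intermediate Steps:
n = 7224 (n = Add(-4, 7228) = 7224)
Pow(Add(4587, n), -1) = Pow(Add(4587, 7224), -1) = Pow(11811, -1) = Rational(1, 11811)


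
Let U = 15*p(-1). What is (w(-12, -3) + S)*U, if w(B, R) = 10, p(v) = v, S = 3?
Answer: -195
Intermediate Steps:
U = -15 (U = 15*(-1) = -15)
(w(-12, -3) + S)*U = (10 + 3)*(-15) = 13*(-15) = -195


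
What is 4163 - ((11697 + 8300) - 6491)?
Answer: -9343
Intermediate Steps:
4163 - ((11697 + 8300) - 6491) = 4163 - (19997 - 6491) = 4163 - 1*13506 = 4163 - 13506 = -9343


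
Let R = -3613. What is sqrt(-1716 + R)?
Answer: 73*I ≈ 73.0*I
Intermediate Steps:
sqrt(-1716 + R) = sqrt(-1716 - 3613) = sqrt(-5329) = 73*I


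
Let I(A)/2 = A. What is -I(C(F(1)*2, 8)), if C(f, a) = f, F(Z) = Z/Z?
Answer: -4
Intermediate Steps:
F(Z) = 1
I(A) = 2*A
-I(C(F(1)*2, 8)) = -2*1*2 = -2*2 = -1*4 = -4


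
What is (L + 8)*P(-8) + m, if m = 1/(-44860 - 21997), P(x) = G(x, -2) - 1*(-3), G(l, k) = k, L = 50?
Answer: 3877705/66857 ≈ 58.000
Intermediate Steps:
P(x) = 1 (P(x) = -2 - 1*(-3) = -2 + 3 = 1)
m = -1/66857 (m = 1/(-66857) = -1/66857 ≈ -1.4957e-5)
(L + 8)*P(-8) + m = (50 + 8)*1 - 1/66857 = 58*1 - 1/66857 = 58 - 1/66857 = 3877705/66857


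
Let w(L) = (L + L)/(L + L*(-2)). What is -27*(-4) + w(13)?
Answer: 106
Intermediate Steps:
w(L) = -2 (w(L) = (2*L)/(L - 2*L) = (2*L)/((-L)) = (2*L)*(-1/L) = -2)
-27*(-4) + w(13) = -27*(-4) - 2 = 108 - 2 = 106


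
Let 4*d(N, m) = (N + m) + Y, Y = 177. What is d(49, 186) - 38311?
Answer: -38208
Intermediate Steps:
d(N, m) = 177/4 + N/4 + m/4 (d(N, m) = ((N + m) + 177)/4 = (177 + N + m)/4 = 177/4 + N/4 + m/4)
d(49, 186) - 38311 = (177/4 + (¼)*49 + (¼)*186) - 38311 = (177/4 + 49/4 + 93/2) - 38311 = 103 - 38311 = -38208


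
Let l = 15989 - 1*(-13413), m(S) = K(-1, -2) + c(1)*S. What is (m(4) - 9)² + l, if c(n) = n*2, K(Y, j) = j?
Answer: 29411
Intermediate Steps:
c(n) = 2*n
m(S) = -2 + 2*S (m(S) = -2 + (2*1)*S = -2 + 2*S)
l = 29402 (l = 15989 + 13413 = 29402)
(m(4) - 9)² + l = ((-2 + 2*4) - 9)² + 29402 = ((-2 + 8) - 9)² + 29402 = (6 - 9)² + 29402 = (-3)² + 29402 = 9 + 29402 = 29411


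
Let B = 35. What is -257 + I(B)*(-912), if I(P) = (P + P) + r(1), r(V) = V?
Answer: -65009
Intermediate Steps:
I(P) = 1 + 2*P (I(P) = (P + P) + 1 = 2*P + 1 = 1 + 2*P)
-257 + I(B)*(-912) = -257 + (1 + 2*35)*(-912) = -257 + (1 + 70)*(-912) = -257 + 71*(-912) = -257 - 64752 = -65009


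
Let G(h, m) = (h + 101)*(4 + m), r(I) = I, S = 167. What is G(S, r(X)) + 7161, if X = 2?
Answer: 8769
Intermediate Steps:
G(h, m) = (4 + m)*(101 + h) (G(h, m) = (101 + h)*(4 + m) = (4 + m)*(101 + h))
G(S, r(X)) + 7161 = (404 + 4*167 + 101*2 + 167*2) + 7161 = (404 + 668 + 202 + 334) + 7161 = 1608 + 7161 = 8769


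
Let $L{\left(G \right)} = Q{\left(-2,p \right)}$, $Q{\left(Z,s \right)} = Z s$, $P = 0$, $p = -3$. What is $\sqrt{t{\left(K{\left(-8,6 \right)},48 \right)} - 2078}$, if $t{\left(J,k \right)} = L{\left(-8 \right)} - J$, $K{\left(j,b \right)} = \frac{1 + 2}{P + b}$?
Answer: $\frac{i \sqrt{8290}}{2} \approx 45.525 i$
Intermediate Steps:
$K{\left(j,b \right)} = \frac{3}{b}$ ($K{\left(j,b \right)} = \frac{1 + 2}{0 + b} = \frac{3}{b}$)
$L{\left(G \right)} = 6$ ($L{\left(G \right)} = \left(-2\right) \left(-3\right) = 6$)
$t{\left(J,k \right)} = 6 - J$
$\sqrt{t{\left(K{\left(-8,6 \right)},48 \right)} - 2078} = \sqrt{\left(6 - \frac{3}{6}\right) - 2078} = \sqrt{\left(6 - 3 \cdot \frac{1}{6}\right) - 2078} = \sqrt{\left(6 - \frac{1}{2}\right) - 2078} = \sqrt{\frac{11}{2} - 2078} = \sqrt{- \frac{4145}{2}} = \frac{i \sqrt{8290}}{2}$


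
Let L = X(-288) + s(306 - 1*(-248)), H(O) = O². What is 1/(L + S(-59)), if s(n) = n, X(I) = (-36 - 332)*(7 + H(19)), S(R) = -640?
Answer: -1/135510 ≈ -7.3795e-6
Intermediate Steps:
X(I) = -135424 (X(I) = (-36 - 332)*(7 + 19²) = -368*(7 + 361) = -368*368 = -135424)
L = -134870 (L = -135424 + (306 - 1*(-248)) = -135424 + (306 + 248) = -135424 + 554 = -134870)
1/(L + S(-59)) = 1/(-134870 - 640) = 1/(-135510) = -1/135510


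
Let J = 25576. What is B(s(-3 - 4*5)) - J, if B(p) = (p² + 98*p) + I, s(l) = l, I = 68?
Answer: -27233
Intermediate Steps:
B(p) = 68 + p² + 98*p (B(p) = (p² + 98*p) + 68 = 68 + p² + 98*p)
B(s(-3 - 4*5)) - J = (68 + (-3 - 4*5)² + 98*(-3 - 4*5)) - 1*25576 = (68 + (-3 - 20)² + 98*(-3 - 20)) - 25576 = (68 + (-23)² + 98*(-23)) - 25576 = (68 + 529 - 2254) - 25576 = -1657 - 25576 = -27233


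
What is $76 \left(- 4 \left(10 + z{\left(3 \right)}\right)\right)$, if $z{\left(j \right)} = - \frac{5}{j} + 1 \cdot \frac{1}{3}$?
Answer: $- \frac{7904}{3} \approx -2634.7$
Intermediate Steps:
$z{\left(j \right)} = \frac{1}{3} - \frac{5}{j}$ ($z{\left(j \right)} = - \frac{5}{j} + 1 \cdot \frac{1}{3} = - \frac{5}{j} + \frac{1}{3} = \frac{1}{3} - \frac{5}{j}$)
$76 \left(- 4 \left(10 + z{\left(3 \right)}\right)\right) = 76 \left(- 4 \left(10 + \frac{-15 + 3}{3 \cdot 3}\right)\right) = 76 \left(- 4 \left(10 + \frac{1}{3} \cdot \frac{1}{3} \left(-12\right)\right)\right) = 76 \left(- 4 \left(10 - \frac{4}{3}\right)\right) = 76 \left(\left(-4\right) \frac{26}{3}\right) = 76 \left(- \frac{104}{3}\right) = - \frac{7904}{3}$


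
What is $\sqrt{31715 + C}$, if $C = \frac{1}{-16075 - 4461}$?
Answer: $\frac{\sqrt{3343770293026}}{10268} \approx 178.09$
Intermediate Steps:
$C = - \frac{1}{20536}$ ($C = \frac{1}{-20536} = - \frac{1}{20536} \approx -4.8695 \cdot 10^{-5}$)
$\sqrt{31715 + C} = \sqrt{31715 - \frac{1}{20536}} = \sqrt{\frac{651299239}{20536}} = \frac{\sqrt{3343770293026}}{10268}$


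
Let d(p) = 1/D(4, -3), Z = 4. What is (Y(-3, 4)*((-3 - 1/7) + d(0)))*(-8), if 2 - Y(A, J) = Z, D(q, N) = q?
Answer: -324/7 ≈ -46.286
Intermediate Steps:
d(p) = ¼ (d(p) = 1/4 = ¼)
Y(A, J) = -2 (Y(A, J) = 2 - 1*4 = 2 - 4 = -2)
(Y(-3, 4)*((-3 - 1/7) + d(0)))*(-8) = -2*((-3 - 1/7) + ¼)*(-8) = -2*((-3 - 1*⅐) + ¼)*(-8) = -2*((-3 - ⅐) + ¼)*(-8) = -2*(-22/7 + ¼)*(-8) = -2*(-81/28)*(-8) = (81/14)*(-8) = -324/7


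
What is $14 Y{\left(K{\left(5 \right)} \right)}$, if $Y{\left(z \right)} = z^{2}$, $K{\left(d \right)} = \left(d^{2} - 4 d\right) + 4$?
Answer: $1134$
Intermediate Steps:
$K{\left(d \right)} = 4 + d^{2} - 4 d$
$14 Y{\left(K{\left(5 \right)} \right)} = 14 \left(4 + 5^{2} - 20\right)^{2} = 14 \left(4 + 25 - 20\right)^{2} = 14 \cdot 9^{2} = 14 \cdot 81 = 1134$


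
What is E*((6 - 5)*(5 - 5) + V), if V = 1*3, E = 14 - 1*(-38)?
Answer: 156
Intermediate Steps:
E = 52 (E = 14 + 38 = 52)
V = 3
E*((6 - 5)*(5 - 5) + V) = 52*((6 - 5)*(5 - 5) + 3) = 52*(1*0 + 3) = 52*(0 + 3) = 52*3 = 156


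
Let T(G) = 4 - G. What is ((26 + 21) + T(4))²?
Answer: 2209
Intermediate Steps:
((26 + 21) + T(4))² = ((26 + 21) + (4 - 1*4))² = (47 + (4 - 4))² = (47 + 0)² = 47² = 2209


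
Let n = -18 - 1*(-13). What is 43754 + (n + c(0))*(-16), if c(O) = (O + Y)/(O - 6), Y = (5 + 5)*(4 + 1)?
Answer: 131902/3 ≈ 43967.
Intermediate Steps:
Y = 50 (Y = 10*5 = 50)
n = -5 (n = -18 + 13 = -5)
c(O) = (50 + O)/(-6 + O) (c(O) = (O + 50)/(O - 6) = (50 + O)/(-6 + O))
43754 + (n + c(0))*(-16) = 43754 + (-5 + (50 + 0)/(-6 + 0))*(-16) = 43754 + (-5 + 50/(-6))*(-16) = 43754 + (-5 - ⅙*50)*(-16) = 43754 + (-5 - 25/3)*(-16) = 43754 - 40/3*(-16) = 43754 + 640/3 = 131902/3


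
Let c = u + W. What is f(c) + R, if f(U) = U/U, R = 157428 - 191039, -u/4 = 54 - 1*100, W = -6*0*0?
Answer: -33610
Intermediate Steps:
W = 0 (W = 0*0 = 0)
u = 184 (u = -4*(54 - 1*100) = -4*(54 - 100) = -4*(-46) = 184)
c = 184 (c = 184 + 0 = 184)
R = -33611
f(U) = 1
f(c) + R = 1 - 33611 = -33610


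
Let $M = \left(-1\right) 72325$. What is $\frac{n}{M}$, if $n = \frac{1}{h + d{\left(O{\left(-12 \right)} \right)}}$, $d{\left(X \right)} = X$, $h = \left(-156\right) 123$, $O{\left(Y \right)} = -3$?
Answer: $\frac{1}{1387989075} \approx 7.2047 \cdot 10^{-10}$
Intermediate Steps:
$M = -72325$
$h = -19188$
$n = - \frac{1}{19191}$ ($n = \frac{1}{-19188 - 3} = \frac{1}{-19191} = - \frac{1}{19191} \approx -5.2108 \cdot 10^{-5}$)
$\frac{n}{M} = - \frac{1}{19191 \left(-72325\right)} = \left(- \frac{1}{19191}\right) \left(- \frac{1}{72325}\right) = \frac{1}{1387989075}$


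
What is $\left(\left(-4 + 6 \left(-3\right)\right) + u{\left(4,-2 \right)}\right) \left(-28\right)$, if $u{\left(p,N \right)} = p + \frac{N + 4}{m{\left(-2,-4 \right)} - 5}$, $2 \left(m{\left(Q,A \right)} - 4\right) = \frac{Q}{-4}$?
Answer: $\frac{1736}{3} \approx 578.67$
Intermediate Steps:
$m{\left(Q,A \right)} = 4 - \frac{Q}{8}$ ($m{\left(Q,A \right)} = 4 + \frac{Q \frac{1}{-4}}{2} = 4 + \frac{Q \left(- \frac{1}{4}\right)}{2} = 4 + \frac{\left(- \frac{1}{4}\right) Q}{2} = 4 - \frac{Q}{8}$)
$u{\left(p,N \right)} = - \frac{16}{3} + p - \frac{4 N}{3}$ ($u{\left(p,N \right)} = p + \frac{N + 4}{\left(4 - - \frac{1}{4}\right) - 5} = p + \frac{4 + N}{\left(4 + \frac{1}{4}\right) - 5} = p + \frac{4 + N}{\frac{17}{4} - 5} = p + \frac{4 + N}{- \frac{3}{4}} = p + \left(4 + N\right) \left(- \frac{4}{3}\right) = p - \left(\frac{16}{3} + \frac{4 N}{3}\right) = - \frac{16}{3} + p - \frac{4 N}{3}$)
$\left(\left(-4 + 6 \left(-3\right)\right) + u{\left(4,-2 \right)}\right) \left(-28\right) = \left(\left(-4 + 6 \left(-3\right)\right) - - \frac{4}{3}\right) \left(-28\right) = \left(\left(-4 - 18\right) + \left(- \frac{16}{3} + 4 + \frac{8}{3}\right)\right) \left(-28\right) = \left(-22 + \frac{4}{3}\right) \left(-28\right) = \left(- \frac{62}{3}\right) \left(-28\right) = \frac{1736}{3}$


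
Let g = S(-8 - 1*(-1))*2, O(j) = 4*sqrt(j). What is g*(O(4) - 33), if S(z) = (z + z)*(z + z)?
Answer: -9800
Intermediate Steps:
S(z) = 4*z**2 (S(z) = (2*z)*(2*z) = 4*z**2)
g = 392 (g = (4*(-8 - 1*(-1))**2)*2 = (4*(-8 + 1)**2)*2 = (4*(-7)**2)*2 = (4*49)*2 = 196*2 = 392)
g*(O(4) - 33) = 392*(4*sqrt(4) - 33) = 392*(4*2 - 33) = 392*(8 - 33) = 392*(-25) = -9800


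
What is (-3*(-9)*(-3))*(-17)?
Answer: 1377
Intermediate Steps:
(-3*(-9)*(-3))*(-17) = (27*(-3))*(-17) = -81*(-17) = 1377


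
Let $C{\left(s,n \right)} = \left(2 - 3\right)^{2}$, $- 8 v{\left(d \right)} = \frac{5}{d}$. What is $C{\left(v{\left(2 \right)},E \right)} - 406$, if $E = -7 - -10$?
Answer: $-405$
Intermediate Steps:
$E = 3$ ($E = -7 + 10 = 3$)
$v{\left(d \right)} = - \frac{5}{8 d}$ ($v{\left(d \right)} = - \frac{5 \frac{1}{d}}{8} = - \frac{5}{8 d}$)
$C{\left(s,n \right)} = 1$ ($C{\left(s,n \right)} = \left(-1\right)^{2} = 1$)
$C{\left(v{\left(2 \right)},E \right)} - 406 = 1 - 406 = -405$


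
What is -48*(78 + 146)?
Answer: -10752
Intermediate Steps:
-48*(78 + 146) = -48*224 = -10752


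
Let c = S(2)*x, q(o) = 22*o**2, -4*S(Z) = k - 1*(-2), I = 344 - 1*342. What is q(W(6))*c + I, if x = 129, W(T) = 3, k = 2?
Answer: -25540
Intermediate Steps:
I = 2 (I = 344 - 342 = 2)
S(Z) = -1 (S(Z) = -(2 - 1*(-2))/4 = -(2 + 2)/4 = -1/4*4 = -1)
c = -129 (c = -1*129 = -129)
q(W(6))*c + I = (22*3**2)*(-129) + 2 = (22*9)*(-129) + 2 = 198*(-129) + 2 = -25542 + 2 = -25540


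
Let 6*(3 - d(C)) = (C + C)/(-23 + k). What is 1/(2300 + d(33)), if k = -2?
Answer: 25/57586 ≈ 0.00043413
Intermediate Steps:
d(C) = 3 + C/75 (d(C) = 3 - (C + C)/(6*(-23 - 2)) = 3 - 2*C/(6*(-25)) = 3 - 2*C*(-1)/(6*25) = 3 - (-1)*C/75 = 3 + C/75)
1/(2300 + d(33)) = 1/(2300 + (3 + (1/75)*33)) = 1/(2300 + (3 + 11/25)) = 1/(2300 + 86/25) = 1/(57586/25) = 25/57586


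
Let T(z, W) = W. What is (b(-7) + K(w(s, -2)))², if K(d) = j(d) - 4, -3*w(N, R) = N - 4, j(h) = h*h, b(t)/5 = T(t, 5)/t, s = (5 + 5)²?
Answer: 50623225/49 ≈ 1.0331e+6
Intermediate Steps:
s = 100 (s = 10² = 100)
b(t) = 25/t (b(t) = 5*(5/t) = 25/t)
j(h) = h²
w(N, R) = 4/3 - N/3 (w(N, R) = -(N - 4)/3 = -(-4 + N)/3 = 4/3 - N/3)
K(d) = -4 + d² (K(d) = d² - 4 = -4 + d²)
(b(-7) + K(w(s, -2)))² = (25/(-7) + (-4 + (4/3 - ⅓*100)²))² = (25*(-⅐) + (-4 + (4/3 - 100/3)²))² = (-25/7 + (-4 + (-32)²))² = (-25/7 + (-4 + 1024))² = (-25/7 + 1020)² = (7115/7)² = 50623225/49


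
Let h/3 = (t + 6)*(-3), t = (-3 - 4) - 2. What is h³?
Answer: 19683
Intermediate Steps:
t = -9 (t = -7 - 2 = -9)
h = 27 (h = 3*((-9 + 6)*(-3)) = 3*(-3*(-3)) = 3*9 = 27)
h³ = 27³ = 19683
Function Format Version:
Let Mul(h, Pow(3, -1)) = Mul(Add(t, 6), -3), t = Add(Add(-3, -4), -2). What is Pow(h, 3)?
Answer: 19683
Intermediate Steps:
t = -9 (t = Add(-7, -2) = -9)
h = 27 (h = Mul(3, Mul(Add(-9, 6), -3)) = Mul(3, Mul(-3, -3)) = Mul(3, 9) = 27)
Pow(h, 3) = Pow(27, 3) = 19683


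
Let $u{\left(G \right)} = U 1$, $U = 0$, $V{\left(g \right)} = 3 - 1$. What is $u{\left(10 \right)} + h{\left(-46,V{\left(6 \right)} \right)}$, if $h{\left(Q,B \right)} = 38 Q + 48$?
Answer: $-1700$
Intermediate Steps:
$V{\left(g \right)} = 2$ ($V{\left(g \right)} = 3 - 1 = 2$)
$h{\left(Q,B \right)} = 48 + 38 Q$
$u{\left(G \right)} = 0$ ($u{\left(G \right)} = 0 \cdot 1 = 0$)
$u{\left(10 \right)} + h{\left(-46,V{\left(6 \right)} \right)} = 0 + \left(48 + 38 \left(-46\right)\right) = 0 + \left(48 - 1748\right) = 0 - 1700 = -1700$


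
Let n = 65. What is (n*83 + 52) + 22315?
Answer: 27762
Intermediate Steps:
(n*83 + 52) + 22315 = (65*83 + 52) + 22315 = (5395 + 52) + 22315 = 5447 + 22315 = 27762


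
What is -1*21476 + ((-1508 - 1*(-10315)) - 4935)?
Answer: -17604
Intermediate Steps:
-1*21476 + ((-1508 - 1*(-10315)) - 4935) = -21476 + ((-1508 + 10315) - 4935) = -21476 + (8807 - 4935) = -21476 + 3872 = -17604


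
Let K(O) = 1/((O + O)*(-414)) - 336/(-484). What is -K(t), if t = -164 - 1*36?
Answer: -13910521/20037600 ≈ -0.69422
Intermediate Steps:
t = -200 (t = -164 - 36 = -200)
K(O) = 84/121 - 1/(828*O) (K(O) = -1/414/(2*O) - 336*(-1/484) = (1/(2*O))*(-1/414) + 84/121 = -1/(828*O) + 84/121 = 84/121 - 1/(828*O))
-K(t) = -(-121 + 69552*(-200))/(100188*(-200)) = -(-1)*(-121 - 13910400)/(100188*200) = -(-1)*(-13910521)/(100188*200) = -1*13910521/20037600 = -13910521/20037600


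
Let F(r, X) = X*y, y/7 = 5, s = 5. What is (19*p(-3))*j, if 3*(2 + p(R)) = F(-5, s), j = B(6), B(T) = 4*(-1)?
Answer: -12844/3 ≈ -4281.3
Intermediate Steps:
y = 35 (y = 7*5 = 35)
B(T) = -4
j = -4
F(r, X) = 35*X (F(r, X) = X*35 = 35*X)
p(R) = 169/3 (p(R) = -2 + (35*5)/3 = -2 + (1/3)*175 = -2 + 175/3 = 169/3)
(19*p(-3))*j = (19*(169/3))*(-4) = (3211/3)*(-4) = -12844/3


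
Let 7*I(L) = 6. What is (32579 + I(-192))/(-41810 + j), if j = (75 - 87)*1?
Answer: -228059/292754 ≈ -0.77901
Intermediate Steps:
j = -12 (j = -12*1 = -12)
I(L) = 6/7 (I(L) = (⅐)*6 = 6/7)
(32579 + I(-192))/(-41810 + j) = (32579 + 6/7)/(-41810 - 12) = (228059/7)/(-41822) = (228059/7)*(-1/41822) = -228059/292754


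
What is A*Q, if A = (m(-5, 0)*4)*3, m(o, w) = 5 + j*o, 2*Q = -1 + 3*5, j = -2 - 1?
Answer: 1680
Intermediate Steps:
j = -3
Q = 7 (Q = (-1 + 3*5)/2 = (-1 + 15)/2 = (1/2)*14 = 7)
m(o, w) = 5 - 3*o
A = 240 (A = ((5 - 3*(-5))*4)*3 = ((5 + 15)*4)*3 = (20*4)*3 = 80*3 = 240)
A*Q = 240*7 = 1680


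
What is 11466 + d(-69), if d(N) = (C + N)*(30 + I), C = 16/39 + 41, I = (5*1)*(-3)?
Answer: 143678/13 ≈ 11052.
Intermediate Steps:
I = -15 (I = 5*(-3) = -15)
C = 1615/39 (C = 16*(1/39) + 41 = 16/39 + 41 = 1615/39 ≈ 41.410)
d(N) = 8075/13 + 15*N (d(N) = (1615/39 + N)*(30 - 15) = (1615/39 + N)*15 = 8075/13 + 15*N)
11466 + d(-69) = 11466 + (8075/13 + 15*(-69)) = 11466 + (8075/13 - 1035) = 11466 - 5380/13 = 143678/13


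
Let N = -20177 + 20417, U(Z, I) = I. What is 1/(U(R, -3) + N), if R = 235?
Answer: 1/237 ≈ 0.0042194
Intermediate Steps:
N = 240
1/(U(R, -3) + N) = 1/(-3 + 240) = 1/237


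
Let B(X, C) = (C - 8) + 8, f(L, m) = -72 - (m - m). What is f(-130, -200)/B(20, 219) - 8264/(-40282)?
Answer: -181748/1470293 ≈ -0.12361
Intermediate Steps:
f(L, m) = -72 (f(L, m) = -72 - 1*0 = -72 + 0 = -72)
B(X, C) = C (B(X, C) = (-8 + C) + 8 = C)
f(-130, -200)/B(20, 219) - 8264/(-40282) = -72/219 - 8264/(-40282) = -72*1/219 - 8264*(-1/40282) = -24/73 + 4132/20141 = -181748/1470293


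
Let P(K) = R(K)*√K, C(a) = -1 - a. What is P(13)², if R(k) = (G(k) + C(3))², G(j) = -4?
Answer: 53248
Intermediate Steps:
R(k) = 64 (R(k) = (-4 + (-1 - 1*3))² = (-4 + (-1 - 3))² = (-4 - 4)² = (-8)² = 64)
P(K) = 64*√K
P(13)² = (64*√13)² = 53248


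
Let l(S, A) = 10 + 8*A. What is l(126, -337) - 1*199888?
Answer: -202574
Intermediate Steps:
l(126, -337) - 1*199888 = (10 + 8*(-337)) - 1*199888 = (10 - 2696) - 199888 = -2686 - 199888 = -202574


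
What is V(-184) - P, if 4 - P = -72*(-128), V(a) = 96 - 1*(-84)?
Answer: 9392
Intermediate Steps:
V(a) = 180 (V(a) = 96 + 84 = 180)
P = -9212 (P = 4 - (-72)*(-128) = 4 - 1*9216 = 4 - 9216 = -9212)
V(-184) - P = 180 - 1*(-9212) = 180 + 9212 = 9392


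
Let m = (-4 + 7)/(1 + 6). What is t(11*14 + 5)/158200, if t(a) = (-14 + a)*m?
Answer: 87/221480 ≈ 0.00039281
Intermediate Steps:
m = 3/7 ≈ 0.42857
t(a) = -6 + 3*a/7 (t(a) = (-14 + a)*(3/7) = -6 + 3*a/7)
t(11*14 + 5)/158200 = (-6 + 3*(11*14 + 5)/7)/158200 = (-6 + 3*(154 + 5)/7)*(1/158200) = (-6 + (3/7)*159)*(1/158200) = (-6 + 477/7)*(1/158200) = (435/7)*(1/158200) = 87/221480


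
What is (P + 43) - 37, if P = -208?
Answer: -202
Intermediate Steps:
(P + 43) - 37 = (-208 + 43) - 37 = -165 - 37 = -202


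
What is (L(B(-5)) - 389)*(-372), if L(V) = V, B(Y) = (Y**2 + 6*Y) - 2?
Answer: 147312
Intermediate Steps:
B(Y) = -2 + Y**2 + 6*Y
(L(B(-5)) - 389)*(-372) = ((-2 + (-5)**2 + 6*(-5)) - 389)*(-372) = ((-2 + 25 - 30) - 389)*(-372) = (-7 - 389)*(-372) = -396*(-372) = 147312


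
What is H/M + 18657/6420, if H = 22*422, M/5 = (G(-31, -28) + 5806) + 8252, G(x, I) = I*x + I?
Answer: 48312107/15940860 ≈ 3.0307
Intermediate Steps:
G(x, I) = I + I*x
M = 74490 (M = 5*((-28*(1 - 31) + 5806) + 8252) = 5*((-28*(-30) + 5806) + 8252) = 5*((840 + 5806) + 8252) = 5*(6646 + 8252) = 5*14898 = 74490)
H = 9284
H/M + 18657/6420 = 9284/74490 + 18657/6420 = 9284*(1/74490) + 18657*(1/6420) = 4642/37245 + 6219/2140 = 48312107/15940860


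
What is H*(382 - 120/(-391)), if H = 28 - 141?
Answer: -16891466/391 ≈ -43201.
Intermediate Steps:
H = -113
H*(382 - 120/(-391)) = -113*(382 - 120/(-391)) = -113*(382 - 120*(-1/391)) = -113*(382 + 120/391) = -113*149482/391 = -16891466/391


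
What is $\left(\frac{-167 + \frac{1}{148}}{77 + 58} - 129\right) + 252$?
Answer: $\frac{486565}{3996} \approx 121.76$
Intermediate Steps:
$\left(\frac{-167 + \frac{1}{148}}{77 + 58} - 129\right) + 252 = \left(\frac{-167 + \frac{1}{148}}{135} - 129\right) + 252 = \left(\left(- \frac{24715}{148}\right) \frac{1}{135} - 129\right) + 252 = \left(- \frac{4943}{3996} - 129\right) + 252 = - \frac{520427}{3996} + 252 = \frac{486565}{3996}$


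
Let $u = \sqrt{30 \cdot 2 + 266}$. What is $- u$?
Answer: $- \sqrt{326} \approx -18.055$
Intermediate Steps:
$u = \sqrt{326}$ ($u = \sqrt{60 + 266} = \sqrt{326} \approx 18.055$)
$- u = - \sqrt{326}$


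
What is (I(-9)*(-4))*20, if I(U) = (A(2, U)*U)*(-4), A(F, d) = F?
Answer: -5760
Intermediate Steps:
I(U) = -8*U (I(U) = (2*U)*(-4) = -8*U)
(I(-9)*(-4))*20 = (-8*(-9)*(-4))*20 = (72*(-4))*20 = -288*20 = -5760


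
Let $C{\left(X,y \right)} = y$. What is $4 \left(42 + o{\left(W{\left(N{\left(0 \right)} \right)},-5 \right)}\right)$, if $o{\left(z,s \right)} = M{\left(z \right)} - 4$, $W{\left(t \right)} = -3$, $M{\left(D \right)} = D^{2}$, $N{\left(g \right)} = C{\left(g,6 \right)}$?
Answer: $188$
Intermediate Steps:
$N{\left(g \right)} = 6$
$o{\left(z,s \right)} = -4 + z^{2}$ ($o{\left(z,s \right)} = z^{2} - 4 = -4 + z^{2}$)
$4 \left(42 + o{\left(W{\left(N{\left(0 \right)} \right)},-5 \right)}\right) = 4 \left(42 - \left(4 - \left(-3\right)^{2}\right)\right) = 4 \left(42 + \left(-4 + 9\right)\right) = 4 \left(42 + 5\right) = 4 \cdot 47 = 188$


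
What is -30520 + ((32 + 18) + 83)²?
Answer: -12831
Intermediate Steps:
-30520 + ((32 + 18) + 83)² = -30520 + (50 + 83)² = -30520 + 133² = -30520 + 17689 = -12831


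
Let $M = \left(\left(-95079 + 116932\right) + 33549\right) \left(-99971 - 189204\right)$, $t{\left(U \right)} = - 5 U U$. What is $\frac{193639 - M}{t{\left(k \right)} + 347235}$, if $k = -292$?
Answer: $- \frac{16021066989}{79085} \approx -2.0258 \cdot 10^{5}$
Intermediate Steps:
$t{\left(U \right)} = - 5 U^{2}$
$M = -16020873350$ ($M = \left(21853 + 33549\right) \left(-289175\right) = 55402 \left(-289175\right) = -16020873350$)
$\frac{193639 - M}{t{\left(k \right)} + 347235} = \frac{193639 - -16020873350}{- 5 \left(-292\right)^{2} + 347235} = \frac{193639 + 16020873350}{\left(-5\right) 85264 + 347235} = \frac{16021066989}{-426320 + 347235} = \frac{16021066989}{-79085} = 16021066989 \left(- \frac{1}{79085}\right) = - \frac{16021066989}{79085}$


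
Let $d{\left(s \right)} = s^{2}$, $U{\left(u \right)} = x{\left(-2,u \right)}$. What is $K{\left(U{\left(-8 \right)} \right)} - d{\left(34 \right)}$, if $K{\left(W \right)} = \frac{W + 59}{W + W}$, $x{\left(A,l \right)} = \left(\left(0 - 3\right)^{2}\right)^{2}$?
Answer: $- \frac{93566}{81} \approx -1155.1$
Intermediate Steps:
$x{\left(A,l \right)} = 81$ ($x{\left(A,l \right)} = \left(\left(-3\right)^{2}\right)^{2} = 9^{2} = 81$)
$U{\left(u \right)} = 81$
$K{\left(W \right)} = \frac{59 + W}{2 W}$
$K{\left(U{\left(-8 \right)} \right)} - d{\left(34 \right)} = \frac{59 + 81}{2 \cdot 81} - 34^{2} = \frac{1}{2} \cdot \frac{1}{81} \cdot 140 - 1156 = \frac{70}{81} - 1156 = - \frac{93566}{81}$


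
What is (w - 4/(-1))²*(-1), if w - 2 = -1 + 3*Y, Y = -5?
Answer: -100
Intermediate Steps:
w = -14 (w = 2 + (-1 + 3*(-5)) = 2 + (-1 - 15) = 2 - 16 = -14)
(w - 4/(-1))²*(-1) = (-14 - 4/(-1))²*(-1) = (-14 - 4*(-1))²*(-1) = (-14 + 4)²*(-1) = (-10)²*(-1) = 100*(-1) = -100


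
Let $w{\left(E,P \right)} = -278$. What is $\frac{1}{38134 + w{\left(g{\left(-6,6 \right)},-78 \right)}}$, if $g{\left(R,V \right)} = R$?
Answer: $\frac{1}{37856} \approx 2.6416 \cdot 10^{-5}$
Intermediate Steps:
$\frac{1}{38134 + w{\left(g{\left(-6,6 \right)},-78 \right)}} = \frac{1}{38134 - 278} = \frac{1}{37856}$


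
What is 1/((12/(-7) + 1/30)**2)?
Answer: 44100/124609 ≈ 0.35391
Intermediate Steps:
1/((12/(-7) + 1/30)**2) = 1/((12*(-1/7) + 1*(1/30))**2) = 1/((-12/7 + 1/30)**2) = 1/((-353/210)**2) = 1/(124609/44100) = 44100/124609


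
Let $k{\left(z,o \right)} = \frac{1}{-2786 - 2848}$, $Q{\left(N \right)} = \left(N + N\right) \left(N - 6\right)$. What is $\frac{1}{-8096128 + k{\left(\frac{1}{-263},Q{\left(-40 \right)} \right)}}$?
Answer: $- \frac{5634}{45613585153} \approx -1.2352 \cdot 10^{-7}$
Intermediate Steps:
$Q{\left(N \right)} = 2 N \left(-6 + N\right)$
$k{\left(z,o \right)} = - \frac{1}{5634}$ ($k{\left(z,o \right)} = \frac{1}{-5634} = - \frac{1}{5634}$)
$\frac{1}{-8096128 + k{\left(\frac{1}{-263},Q{\left(-40 \right)} \right)}} = \frac{1}{-8096128 - \frac{1}{5634}} = \frac{1}{- \frac{45613585153}{5634}} = - \frac{5634}{45613585153}$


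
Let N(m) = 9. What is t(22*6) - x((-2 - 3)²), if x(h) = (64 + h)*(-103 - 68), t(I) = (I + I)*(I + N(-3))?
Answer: 52443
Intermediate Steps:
t(I) = 2*I*(9 + I) (t(I) = (I + I)*(I + 9) = (2*I)*(9 + I) = 2*I*(9 + I))
x(h) = -10944 - 171*h (x(h) = (64 + h)*(-171) = -10944 - 171*h)
t(22*6) - x((-2 - 3)²) = 2*(22*6)*(9 + 22*6) - (-10944 - 171*(-2 - 3)²) = 2*132*(9 + 132) - (-10944 - 171*(-5)²) = 2*132*141 - (-10944 - 171*25) = 37224 - (-10944 - 4275) = 37224 - 1*(-15219) = 37224 + 15219 = 52443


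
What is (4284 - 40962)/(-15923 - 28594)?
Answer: 12226/14839 ≈ 0.82391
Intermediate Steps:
(4284 - 40962)/(-15923 - 28594) = -36678/(-44517) = -36678*(-1/44517) = 12226/14839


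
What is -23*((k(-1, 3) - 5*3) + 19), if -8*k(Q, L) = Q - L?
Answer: -207/2 ≈ -103.50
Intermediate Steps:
k(Q, L) = -Q/8 + L/8 (k(Q, L) = -(Q - L)/8 = -Q/8 + L/8)
-23*((k(-1, 3) - 5*3) + 19) = -23*(((-⅛*(-1) + (⅛)*3) - 5*3) + 19) = -23*(((⅛ + 3/8) - 15) + 19) = -23*((½ - 15) + 19) = -23*(-29/2 + 19) = -23*9/2 = -207/2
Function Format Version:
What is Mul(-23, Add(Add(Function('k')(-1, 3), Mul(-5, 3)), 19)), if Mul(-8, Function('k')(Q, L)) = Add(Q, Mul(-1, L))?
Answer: Rational(-207, 2) ≈ -103.50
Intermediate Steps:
Function('k')(Q, L) = Add(Mul(Rational(-1, 8), Q), Mul(Rational(1, 8), L)) (Function('k')(Q, L) = Mul(Rational(-1, 8), Add(Q, Mul(-1, L))) = Add(Mul(Rational(-1, 8), Q), Mul(Rational(1, 8), L)))
Mul(-23, Add(Add(Function('k')(-1, 3), Mul(-5, 3)), 19)) = Mul(-23, Add(Add(Add(Mul(Rational(-1, 8), -1), Mul(Rational(1, 8), 3)), Mul(-5, 3)), 19)) = Mul(-23, Add(Add(Add(Rational(1, 8), Rational(3, 8)), -15), 19)) = Mul(-23, Add(Add(Rational(1, 2), -15), 19)) = Mul(-23, Add(Rational(-29, 2), 19)) = Mul(-23, Rational(9, 2)) = Rational(-207, 2)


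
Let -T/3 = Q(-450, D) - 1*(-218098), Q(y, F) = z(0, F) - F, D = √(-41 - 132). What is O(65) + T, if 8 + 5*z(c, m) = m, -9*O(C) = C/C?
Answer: -29443019/45 + 12*I*√173/5 ≈ -6.5429e+5 + 31.567*I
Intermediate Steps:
O(C) = -⅑ (O(C) = -C/(9*C) = -⅑*1 = -⅑)
z(c, m) = -8/5 + m/5
D = I*√173 (D = √(-173) = I*√173 ≈ 13.153*I)
Q(y, F) = -8/5 - 4*F/5 (Q(y, F) = (-8/5 + F/5) - F = -8/5 - 4*F/5)
T = -3271446/5 + 12*I*√173/5 (T = -3*((-8/5 - 4*I*√173/5) - 1*(-218098)) = -3*((-8/5 - 4*I*√173/5) + 218098) = -3*(1090482/5 - 4*I*√173/5) = -3271446/5 + 12*I*√173/5 ≈ -6.5429e+5 + 31.567*I)
O(65) + T = -⅑ + (-3271446/5 + 12*I*√173/5) = -29443019/45 + 12*I*√173/5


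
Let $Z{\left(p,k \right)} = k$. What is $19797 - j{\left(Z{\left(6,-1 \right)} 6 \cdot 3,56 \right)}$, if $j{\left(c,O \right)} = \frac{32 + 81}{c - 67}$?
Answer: $\frac{1682858}{85} \approx 19798.0$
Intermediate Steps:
$j{\left(c,O \right)} = \frac{113}{-67 + c}$
$19797 - j{\left(Z{\left(6,-1 \right)} 6 \cdot 3,56 \right)} = 19797 - \frac{113}{-67 + \left(-1\right) 6 \cdot 3} = 19797 - \frac{113}{-67 - 18} = 19797 - \frac{113}{-85} = 19797 - 113 \left(- \frac{1}{85}\right) = 19797 - - \frac{113}{85} = 19797 + \frac{113}{85} = \frac{1682858}{85}$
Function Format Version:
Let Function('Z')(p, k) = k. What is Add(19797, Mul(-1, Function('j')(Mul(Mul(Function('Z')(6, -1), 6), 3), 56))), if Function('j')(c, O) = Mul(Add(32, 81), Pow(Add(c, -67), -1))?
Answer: Rational(1682858, 85) ≈ 19798.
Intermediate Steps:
Function('j')(c, O) = Mul(113, Pow(Add(-67, c), -1))
Add(19797, Mul(-1, Function('j')(Mul(Mul(Function('Z')(6, -1), 6), 3), 56))) = Add(19797, Mul(-1, Mul(113, Pow(Add(-67, Mul(Mul(-1, 6), 3)), -1)))) = Add(19797, Mul(-1, Mul(113, Pow(Add(-67, Mul(-6, 3)), -1)))) = Add(19797, Mul(-1, Mul(113, Pow(Add(-67, -18), -1)))) = Add(19797, Mul(-1, Mul(113, Pow(-85, -1)))) = Add(19797, Mul(-1, Mul(113, Rational(-1, 85)))) = Add(19797, Mul(-1, Rational(-113, 85))) = Add(19797, Rational(113, 85)) = Rational(1682858, 85)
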